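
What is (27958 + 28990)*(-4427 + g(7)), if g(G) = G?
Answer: -251710160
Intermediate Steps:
(27958 + 28990)*(-4427 + g(7)) = (27958 + 28990)*(-4427 + 7) = 56948*(-4420) = -251710160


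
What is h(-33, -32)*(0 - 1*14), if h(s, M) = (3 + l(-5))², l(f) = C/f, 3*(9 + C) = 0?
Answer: -8064/25 ≈ -322.56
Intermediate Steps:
C = -9 (C = -9 + (⅓)*0 = -9 + 0 = -9)
l(f) = -9/f
h(s, M) = 576/25 (h(s, M) = (3 - 9/(-5))² = (3 - 9*(-⅕))² = (3 + 9/5)² = (24/5)² = 576/25)
h(-33, -32)*(0 - 1*14) = 576*(0 - 1*14)/25 = 576*(0 - 14)/25 = (576/25)*(-14) = -8064/25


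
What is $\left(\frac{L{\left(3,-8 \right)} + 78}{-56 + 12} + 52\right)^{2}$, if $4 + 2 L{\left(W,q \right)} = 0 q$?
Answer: $\frac{305809}{121} \approx 2527.3$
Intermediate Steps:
$L{\left(W,q \right)} = -2$ ($L{\left(W,q \right)} = -2 + \frac{0 q}{2} = -2 + \frac{1}{2} \cdot 0 = -2 + 0 = -2$)
$\left(\frac{L{\left(3,-8 \right)} + 78}{-56 + 12} + 52\right)^{2} = \left(\frac{-2 + 78}{-56 + 12} + 52\right)^{2} = \left(\frac{76}{-44} + 52\right)^{2} = \left(76 \left(- \frac{1}{44}\right) + 52\right)^{2} = \left(- \frac{19}{11} + 52\right)^{2} = \left(\frac{553}{11}\right)^{2} = \frac{305809}{121}$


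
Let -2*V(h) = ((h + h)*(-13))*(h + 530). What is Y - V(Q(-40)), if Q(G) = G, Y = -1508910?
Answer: -1254110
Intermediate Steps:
V(h) = 13*h*(530 + h) (V(h) = -(h + h)*(-13)*(h + 530)/2 = -(2*h)*(-13)*(530 + h)/2 = -(-26*h)*(530 + h)/2 = -(-13)*h*(530 + h) = 13*h*(530 + h))
Y - V(Q(-40)) = -1508910 - 13*(-40)*(530 - 40) = -1508910 - 13*(-40)*490 = -1508910 - 1*(-254800) = -1508910 + 254800 = -1254110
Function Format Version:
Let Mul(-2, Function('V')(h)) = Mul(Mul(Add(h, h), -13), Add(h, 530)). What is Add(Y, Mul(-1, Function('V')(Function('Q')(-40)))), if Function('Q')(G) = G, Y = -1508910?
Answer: -1254110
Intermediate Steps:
Function('V')(h) = Mul(13, h, Add(530, h)) (Function('V')(h) = Mul(Rational(-1, 2), Mul(Mul(Add(h, h), -13), Add(h, 530))) = Mul(Rational(-1, 2), Mul(Mul(Mul(2, h), -13), Add(530, h))) = Mul(Rational(-1, 2), Mul(Mul(-26, h), Add(530, h))) = Mul(Rational(-1, 2), Mul(-26, h, Add(530, h))) = Mul(13, h, Add(530, h)))
Add(Y, Mul(-1, Function('V')(Function('Q')(-40)))) = Add(-1508910, Mul(-1, Mul(13, -40, Add(530, -40)))) = Add(-1508910, Mul(-1, Mul(13, -40, 490))) = Add(-1508910, Mul(-1, -254800)) = Add(-1508910, 254800) = -1254110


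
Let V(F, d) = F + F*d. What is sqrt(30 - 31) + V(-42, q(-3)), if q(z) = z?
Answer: 84 + I ≈ 84.0 + 1.0*I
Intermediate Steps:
sqrt(30 - 31) + V(-42, q(-3)) = sqrt(30 - 31) - 42*(1 - 3) = sqrt(-1) - 42*(-2) = I + 84 = 84 + I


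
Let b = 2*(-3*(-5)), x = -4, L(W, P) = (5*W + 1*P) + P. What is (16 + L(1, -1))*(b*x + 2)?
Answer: -2242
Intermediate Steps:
L(W, P) = 2*P + 5*W (L(W, P) = (5*W + P) + P = (P + 5*W) + P = 2*P + 5*W)
b = 30 (b = 2*15 = 30)
(16 + L(1, -1))*(b*x + 2) = (16 + (2*(-1) + 5*1))*(30*(-4) + 2) = (16 + (-2 + 5))*(-120 + 2) = (16 + 3)*(-118) = 19*(-118) = -2242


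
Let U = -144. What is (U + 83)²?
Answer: 3721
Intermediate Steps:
(U + 83)² = (-144 + 83)² = (-61)² = 3721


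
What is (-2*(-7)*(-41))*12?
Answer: -6888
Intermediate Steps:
(-2*(-7)*(-41))*12 = (14*(-41))*12 = -574*12 = -6888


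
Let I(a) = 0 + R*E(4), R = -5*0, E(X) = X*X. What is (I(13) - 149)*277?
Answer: -41273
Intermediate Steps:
E(X) = X²
R = 0
I(a) = 0 (I(a) = 0 + 0*4² = 0 + 0*16 = 0 + 0 = 0)
(I(13) - 149)*277 = (0 - 149)*277 = -149*277 = -41273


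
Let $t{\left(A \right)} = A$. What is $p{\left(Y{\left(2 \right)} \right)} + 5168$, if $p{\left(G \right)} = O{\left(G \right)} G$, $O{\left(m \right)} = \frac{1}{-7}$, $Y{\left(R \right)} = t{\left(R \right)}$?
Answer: $\frac{36174}{7} \approx 5167.7$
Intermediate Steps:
$Y{\left(R \right)} = R$
$O{\left(m \right)} = - \frac{1}{7}$
$p{\left(G \right)} = - \frac{G}{7}$
$p{\left(Y{\left(2 \right)} \right)} + 5168 = \left(- \frac{1}{7}\right) 2 + 5168 = - \frac{2}{7} + 5168 = \frac{36174}{7}$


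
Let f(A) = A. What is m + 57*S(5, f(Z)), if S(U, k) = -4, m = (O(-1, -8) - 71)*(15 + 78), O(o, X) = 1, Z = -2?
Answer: -6738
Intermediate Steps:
m = -6510 (m = (1 - 71)*(15 + 78) = -70*93 = -6510)
m + 57*S(5, f(Z)) = -6510 + 57*(-4) = -6510 - 228 = -6738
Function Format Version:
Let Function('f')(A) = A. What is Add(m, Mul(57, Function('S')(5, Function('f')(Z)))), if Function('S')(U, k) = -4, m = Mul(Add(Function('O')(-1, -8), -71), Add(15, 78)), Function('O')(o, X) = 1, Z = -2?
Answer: -6738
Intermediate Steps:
m = -6510 (m = Mul(Add(1, -71), Add(15, 78)) = Mul(-70, 93) = -6510)
Add(m, Mul(57, Function('S')(5, Function('f')(Z)))) = Add(-6510, Mul(57, -4)) = Add(-6510, -228) = -6738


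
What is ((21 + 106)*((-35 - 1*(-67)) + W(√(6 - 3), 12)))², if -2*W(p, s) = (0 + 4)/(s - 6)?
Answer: 145564225/9 ≈ 1.6174e+7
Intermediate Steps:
W(p, s) = -2/(-6 + s) (W(p, s) = -(0 + 4)/(2*(s - 6)) = -2/(-6 + s))
((21 + 106)*((-35 - 1*(-67)) + W(√(6 - 3), 12)))² = ((21 + 106)*((-35 - 1*(-67)) - 2/(-6 + 12)))² = (127*((-35 + 67) - 2/6))² = (127*(32 - 2*⅙))² = (127*(32 - ⅓))² = (127*(95/3))² = (12065/3)² = 145564225/9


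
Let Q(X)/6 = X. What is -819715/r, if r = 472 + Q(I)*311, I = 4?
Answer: -819715/7936 ≈ -103.29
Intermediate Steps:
Q(X) = 6*X
r = 7936 (r = 472 + (6*4)*311 = 472 + 24*311 = 472 + 7464 = 7936)
-819715/r = -819715/7936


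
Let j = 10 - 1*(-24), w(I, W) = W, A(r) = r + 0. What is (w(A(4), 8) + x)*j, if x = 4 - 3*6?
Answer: -204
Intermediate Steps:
A(r) = r
x = -14 (x = 4 - 18 = -14)
j = 34 (j = 10 + 24 = 34)
(w(A(4), 8) + x)*j = (8 - 14)*34 = -6*34 = -204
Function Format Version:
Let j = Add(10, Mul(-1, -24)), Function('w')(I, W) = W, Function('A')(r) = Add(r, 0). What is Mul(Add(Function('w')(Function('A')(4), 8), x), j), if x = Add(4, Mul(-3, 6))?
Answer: -204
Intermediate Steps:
Function('A')(r) = r
x = -14 (x = Add(4, -18) = -14)
j = 34 (j = Add(10, 24) = 34)
Mul(Add(Function('w')(Function('A')(4), 8), x), j) = Mul(Add(8, -14), 34) = Mul(-6, 34) = -204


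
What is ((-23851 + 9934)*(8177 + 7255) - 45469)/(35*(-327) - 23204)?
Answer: 214812613/34649 ≈ 6199.7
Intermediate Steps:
((-23851 + 9934)*(8177 + 7255) - 45469)/(35*(-327) - 23204) = (-13917*15432 - 45469)/(-11445 - 23204) = (-214767144 - 45469)/(-34649) = -214812613*(-1/34649) = 214812613/34649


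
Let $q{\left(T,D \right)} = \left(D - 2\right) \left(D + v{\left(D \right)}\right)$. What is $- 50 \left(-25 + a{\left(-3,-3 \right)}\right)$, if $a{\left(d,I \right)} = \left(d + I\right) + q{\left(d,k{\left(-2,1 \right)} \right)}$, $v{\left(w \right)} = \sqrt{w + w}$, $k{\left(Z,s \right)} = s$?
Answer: $1600 + 50 \sqrt{2} \approx 1670.7$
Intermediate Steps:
$v{\left(w \right)} = \sqrt{2} \sqrt{w}$ ($v{\left(w \right)} = \sqrt{2 w} = \sqrt{2} \sqrt{w}$)
$q{\left(T,D \right)} = \left(-2 + D\right) \left(D + \sqrt{2} \sqrt{D}\right)$ ($q{\left(T,D \right)} = \left(D - 2\right) \left(D + \sqrt{2} \sqrt{D}\right) = \left(-2 + D\right) \left(D + \sqrt{2} \sqrt{D}\right)$)
$a{\left(d,I \right)} = -1 + I + d - \sqrt{2}$ ($a{\left(d,I \right)} = \left(d + I\right) - \left(2 - 1 - \sqrt{2} \cdot 1^{\frac{3}{2}} + 2 \sqrt{2} \sqrt{1}\right) = \left(I + d\right) + \left(1 - 2 + \sqrt{2} \cdot 1 - 2 \sqrt{2} \cdot 1\right) = \left(I + d\right) + \left(1 - 2 + \sqrt{2} - 2 \sqrt{2}\right) = \left(I + d\right) - \left(1 + \sqrt{2}\right) = -1 + I + d - \sqrt{2}$)
$- 50 \left(-25 + a{\left(-3,-3 \right)}\right) = - 50 \left(-25 - \left(7 + \sqrt{2}\right)\right) = - 50 \left(-32 - \sqrt{2}\right) = 1600 + 50 \sqrt{2}$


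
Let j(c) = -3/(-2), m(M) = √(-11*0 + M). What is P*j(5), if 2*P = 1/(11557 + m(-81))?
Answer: 34671/534257320 - 27*I/534257320 ≈ 6.4896e-5 - 5.0537e-8*I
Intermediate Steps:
m(M) = √M (m(M) = √(0 + M) = √M)
j(c) = 3/2 (j(c) = -3*(-½) = 3/2)
P = (11557 - 9*I)/267128660 (P = 1/(2*(11557 + √(-81))) = 1/(2*(11557 + 9*I)) = ((11557 - 9*I)/133564330)/2 = (11557 - 9*I)/267128660 ≈ 4.3264e-5 - 3.3692e-8*I)
P*j(5) = (11557/267128660 - 9*I/267128660)*(3/2) = 34671/534257320 - 27*I/534257320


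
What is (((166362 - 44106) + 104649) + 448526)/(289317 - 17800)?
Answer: 675431/271517 ≈ 2.4876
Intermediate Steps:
(((166362 - 44106) + 104649) + 448526)/(289317 - 17800) = ((122256 + 104649) + 448526)/271517 = (226905 + 448526)*(1/271517) = 675431*(1/271517) = 675431/271517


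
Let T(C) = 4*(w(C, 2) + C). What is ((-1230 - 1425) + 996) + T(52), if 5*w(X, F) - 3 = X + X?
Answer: -6827/5 ≈ -1365.4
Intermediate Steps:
w(X, F) = ⅗ + 2*X/5 (w(X, F) = ⅗ + (X + X)/5 = ⅗ + (2*X)/5 = ⅗ + 2*X/5)
T(C) = 12/5 + 28*C/5 (T(C) = 4*((⅗ + 2*C/5) + C) = 4*(⅗ + 7*C/5) = 12/5 + 28*C/5)
((-1230 - 1425) + 996) + T(52) = ((-1230 - 1425) + 996) + (12/5 + (28/5)*52) = (-2655 + 996) + (12/5 + 1456/5) = -1659 + 1468/5 = -6827/5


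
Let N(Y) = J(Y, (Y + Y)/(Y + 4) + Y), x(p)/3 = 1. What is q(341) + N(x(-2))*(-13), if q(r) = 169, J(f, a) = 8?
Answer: 65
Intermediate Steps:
x(p) = 3 (x(p) = 3*1 = 3)
N(Y) = 8
q(341) + N(x(-2))*(-13) = 169 + 8*(-13) = 169 - 104 = 65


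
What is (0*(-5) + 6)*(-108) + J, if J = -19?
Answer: -667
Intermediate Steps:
(0*(-5) + 6)*(-108) + J = (0*(-5) + 6)*(-108) - 19 = (0 + 6)*(-108) - 19 = 6*(-108) - 19 = -648 - 19 = -667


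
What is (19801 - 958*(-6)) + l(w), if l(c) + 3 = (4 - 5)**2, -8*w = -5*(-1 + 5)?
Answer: 25547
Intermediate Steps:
w = 5/2 (w = -(-5)*(-1 + 5)/8 = -(-5)*4/8 = -1/8*(-20) = 5/2 ≈ 2.5000)
l(c) = -2 (l(c) = -3 + (4 - 5)**2 = -3 + (-1)**2 = -3 + 1 = -2)
(19801 - 958*(-6)) + l(w) = (19801 - 958*(-6)) - 2 = (19801 + 5748) - 2 = 25549 - 2 = 25547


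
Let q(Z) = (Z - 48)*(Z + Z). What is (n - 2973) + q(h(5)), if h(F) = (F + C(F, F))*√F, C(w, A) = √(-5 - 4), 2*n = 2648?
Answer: -1489 + 300*I + √5*(-480 - 288*I) ≈ -2562.3 - 343.99*I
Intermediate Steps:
n = 1324 (n = (½)*2648 = 1324)
C(w, A) = 3*I (C(w, A) = √(-9) = 3*I)
h(F) = √F*(F + 3*I) (h(F) = (F + 3*I)*√F = √F*(F + 3*I))
q(Z) = 2*Z*(-48 + Z) (q(Z) = (-48 + Z)*(2*Z) = 2*Z*(-48 + Z))
(n - 2973) + q(h(5)) = (1324 - 2973) + 2*(√5*(5 + 3*I))*(-48 + √5*(5 + 3*I)) = -1649 + 2*√5*(-48 + √5*(5 + 3*I))*(5 + 3*I)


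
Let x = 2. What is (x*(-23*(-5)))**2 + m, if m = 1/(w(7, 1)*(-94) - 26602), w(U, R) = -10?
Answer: 1357519799/25662 ≈ 52900.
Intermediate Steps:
m = -1/25662 (m = 1/(-10*(-94) - 26602) = 1/(940 - 26602) = 1/(-25662) = -1/25662 ≈ -3.8968e-5)
(x*(-23*(-5)))**2 + m = (2*(-23*(-5)))**2 - 1/25662 = (2*115)**2 - 1/25662 = 230**2 - 1/25662 = 52900 - 1/25662 = 1357519799/25662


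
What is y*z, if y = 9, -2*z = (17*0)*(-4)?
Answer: 0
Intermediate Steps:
z = 0 (z = -17*0*(-4)/2 = -0*(-4) = -½*0 = 0)
y*z = 9*0 = 0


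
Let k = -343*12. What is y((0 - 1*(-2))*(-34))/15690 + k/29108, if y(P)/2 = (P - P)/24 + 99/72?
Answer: -64499993/456704520 ≈ -0.14123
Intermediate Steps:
y(P) = 11/4 (y(P) = 2*((P - P)/24 + 99/72) = 2*(0*(1/24) + 99*(1/72)) = 2*(0 + 11/8) = 2*(11/8) = 11/4)
k = -4116
y((0 - 1*(-2))*(-34))/15690 + k/29108 = (11/4)/15690 - 4116/29108 = (11/4)*(1/15690) - 4116*1/29108 = 11/62760 - 1029/7277 = -64499993/456704520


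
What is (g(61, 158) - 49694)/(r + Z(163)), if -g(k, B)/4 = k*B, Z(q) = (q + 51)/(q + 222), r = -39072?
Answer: 16987355/7521253 ≈ 2.2586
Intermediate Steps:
Z(q) = (51 + q)/(222 + q)
g(k, B) = -4*B*k (g(k, B) = -4*k*B = -4*B*k)
(g(61, 158) - 49694)/(r + Z(163)) = (-4*158*61 - 49694)/(-39072 + (51 + 163)/(222 + 163)) = (-38552 - 49694)/(-39072 + 214/385) = -88246/(-39072 + (1/385)*214) = -88246/(-39072 + 214/385) = -88246/(-15042506/385) = -88246*(-385/15042506) = 16987355/7521253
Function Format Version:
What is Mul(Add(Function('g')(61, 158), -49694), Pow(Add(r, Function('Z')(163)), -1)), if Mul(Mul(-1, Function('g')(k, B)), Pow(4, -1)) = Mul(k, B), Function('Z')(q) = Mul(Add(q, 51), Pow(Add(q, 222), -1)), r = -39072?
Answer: Rational(16987355, 7521253) ≈ 2.2586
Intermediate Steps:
Function('Z')(q) = Mul(Pow(Add(222, q), -1), Add(51, q)) (Function('Z')(q) = Mul(Add(51, q), Pow(Add(222, q), -1)) = Mul(Pow(Add(222, q), -1), Add(51, q)))
Function('g')(k, B) = Mul(-4, B, k) (Function('g')(k, B) = Mul(-4, Mul(k, B)) = Mul(-4, Mul(B, k)) = Mul(-4, B, k))
Mul(Add(Function('g')(61, 158), -49694), Pow(Add(r, Function('Z')(163)), -1)) = Mul(Add(Mul(-4, 158, 61), -49694), Pow(Add(-39072, Mul(Pow(Add(222, 163), -1), Add(51, 163))), -1)) = Mul(Add(-38552, -49694), Pow(Add(-39072, Mul(Pow(385, -1), 214)), -1)) = Mul(-88246, Pow(Add(-39072, Mul(Rational(1, 385), 214)), -1)) = Mul(-88246, Pow(Add(-39072, Rational(214, 385)), -1)) = Mul(-88246, Pow(Rational(-15042506, 385), -1)) = Mul(-88246, Rational(-385, 15042506)) = Rational(16987355, 7521253)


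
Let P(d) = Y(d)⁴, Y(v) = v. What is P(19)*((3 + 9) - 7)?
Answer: 651605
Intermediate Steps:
P(d) = d⁴
P(19)*((3 + 9) - 7) = 19⁴*((3 + 9) - 7) = 130321*(12 - 7) = 130321*5 = 651605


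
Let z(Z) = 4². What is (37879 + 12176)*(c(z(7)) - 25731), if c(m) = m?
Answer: -1287164325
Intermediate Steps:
z(Z) = 16
(37879 + 12176)*(c(z(7)) - 25731) = (37879 + 12176)*(16 - 25731) = 50055*(-25715) = -1287164325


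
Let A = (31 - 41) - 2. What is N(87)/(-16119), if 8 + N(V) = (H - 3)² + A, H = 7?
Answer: 4/16119 ≈ 0.00024815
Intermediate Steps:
A = -12 (A = -10 - 2 = -12)
N(V) = -4 (N(V) = -8 + ((7 - 3)² - 12) = -8 + (4² - 12) = -8 + (16 - 12) = -8 + 4 = -4)
N(87)/(-16119) = -4/(-16119) = -4*(-1/16119) = 4/16119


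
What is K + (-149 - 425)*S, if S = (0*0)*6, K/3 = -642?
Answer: -1926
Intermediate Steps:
K = -1926 (K = 3*(-642) = -1926)
S = 0 (S = 0*6 = 0)
K + (-149 - 425)*S = -1926 + (-149 - 425)*0 = -1926 - 574*0 = -1926 + 0 = -1926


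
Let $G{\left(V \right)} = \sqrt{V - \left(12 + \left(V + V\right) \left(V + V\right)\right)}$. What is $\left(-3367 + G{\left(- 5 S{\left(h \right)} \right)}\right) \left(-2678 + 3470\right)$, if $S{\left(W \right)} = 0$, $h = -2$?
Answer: $-2666664 + 1584 i \sqrt{3} \approx -2.6667 \cdot 10^{6} + 2743.6 i$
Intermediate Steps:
$G{\left(V \right)} = \sqrt{-12 + V - 4 V^{2}}$ ($G{\left(V \right)} = \sqrt{V - \left(12 + 2 V 2 V\right)} = \sqrt{V - \left(12 + 4 V^{2}\right)} = \sqrt{-12 + V - 4 V^{2}}$)
$\left(-3367 + G{\left(- 5 S{\left(h \right)} \right)}\right) \left(-2678 + 3470\right) = \left(-3367 + \sqrt{-12 - 0 - 4 \left(\left(-5\right) 0\right)^{2}}\right) \left(-2678 + 3470\right) = \left(-3367 + \sqrt{-12 + 0 - 4 \cdot 0^{2}}\right) 792 = \left(-3367 + \sqrt{-12 + 0 - 0}\right) 792 = \left(-3367 + \sqrt{-12 + 0 + 0}\right) 792 = \left(-3367 + \sqrt{-12}\right) 792 = \left(-3367 + 2 i \sqrt{3}\right) 792 = -2666664 + 1584 i \sqrt{3}$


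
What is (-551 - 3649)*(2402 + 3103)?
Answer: -23121000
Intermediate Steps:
(-551 - 3649)*(2402 + 3103) = -4200*5505 = -23121000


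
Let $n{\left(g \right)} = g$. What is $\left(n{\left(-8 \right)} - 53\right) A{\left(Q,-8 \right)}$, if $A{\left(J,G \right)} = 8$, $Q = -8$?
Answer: $-488$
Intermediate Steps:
$\left(n{\left(-8 \right)} - 53\right) A{\left(Q,-8 \right)} = \left(-8 - 53\right) 8 = \left(-61\right) 8 = -488$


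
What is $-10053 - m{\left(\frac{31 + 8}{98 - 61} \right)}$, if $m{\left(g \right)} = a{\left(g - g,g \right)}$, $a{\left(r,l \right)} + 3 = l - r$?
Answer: $- \frac{371889}{37} \approx -10051.0$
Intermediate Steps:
$a{\left(r,l \right)} = -3 + l - r$ ($a{\left(r,l \right)} = -3 + \left(l - r\right) = -3 + l - r$)
$m{\left(g \right)} = -3 + g$ ($m{\left(g \right)} = -3 + g - \left(g - g\right) = -3 + g - 0 = -3 + g + 0 = -3 + g$)
$-10053 - m{\left(\frac{31 + 8}{98 - 61} \right)} = -10053 - \left(-3 + \frac{31 + 8}{98 - 61}\right) = -10053 - \left(-3 + \frac{39}{37}\right) = -10053 - - \frac{72}{37} = -10053 + \frac{72}{37} = - \frac{371889}{37}$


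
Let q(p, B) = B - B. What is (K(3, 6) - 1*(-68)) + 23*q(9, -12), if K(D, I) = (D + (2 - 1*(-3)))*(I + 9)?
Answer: 188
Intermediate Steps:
K(D, I) = (5 + D)*(9 + I) (K(D, I) = (D + (2 + 3))*(9 + I) = (D + 5)*(9 + I) = (5 + D)*(9 + I))
q(p, B) = 0
(K(3, 6) - 1*(-68)) + 23*q(9, -12) = ((45 + 5*6 + 9*3 + 3*6) - 1*(-68)) + 23*0 = ((45 + 30 + 27 + 18) + 68) + 0 = (120 + 68) + 0 = 188 + 0 = 188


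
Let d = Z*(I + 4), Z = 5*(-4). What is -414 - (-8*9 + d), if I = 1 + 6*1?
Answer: -122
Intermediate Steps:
I = 7 (I = 1 + 6 = 7)
Z = -20
d = -220 (d = -20*(7 + 4) = -20*11 = -220)
-414 - (-8*9 + d) = -414 - (-8*9 - 220) = -414 - (-72 - 220) = -414 - 1*(-292) = -414 + 292 = -122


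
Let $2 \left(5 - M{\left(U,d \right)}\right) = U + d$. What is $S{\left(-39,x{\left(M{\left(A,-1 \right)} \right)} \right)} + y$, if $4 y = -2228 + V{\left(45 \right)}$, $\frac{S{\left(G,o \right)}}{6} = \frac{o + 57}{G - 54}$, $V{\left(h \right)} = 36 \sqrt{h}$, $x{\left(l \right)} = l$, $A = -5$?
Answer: $- \frac{17397}{31} + 27 \sqrt{5} \approx -500.82$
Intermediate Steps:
$M{\left(U,d \right)} = 5 - \frac{U}{2} - \frac{d}{2}$ ($M{\left(U,d \right)} = 5 - \frac{U + d}{2} = 5 - \left(\frac{U}{2} + \frac{d}{2}\right) = 5 - \frac{U}{2} - \frac{d}{2}$)
$S{\left(G,o \right)} = \frac{6 \left(57 + o\right)}{-54 + G}$ ($S{\left(G,o \right)} = 6 \frac{o + 57}{G - 54} = 6 \frac{57 + o}{-54 + G} = \frac{6 \left(57 + o\right)}{-54 + G}$)
$y = -557 + 27 \sqrt{5}$ ($y = \frac{-2228 + 36 \sqrt{45}}{4} = \frac{-2228 + 36 \cdot 3 \sqrt{5}}{4} = \frac{-2228 + 108 \sqrt{5}}{4} = -557 + 27 \sqrt{5} \approx -496.63$)
$S{\left(-39,x{\left(M{\left(A,-1 \right)} \right)} \right)} + y = \frac{6 \left(57 - -8\right)}{-54 - 39} - \left(557 - 27 \sqrt{5}\right) = \frac{6 \left(57 + \left(5 + \frac{5}{2} + \frac{1}{2}\right)\right)}{-93} - \left(557 - 27 \sqrt{5}\right) = 6 \left(- \frac{1}{93}\right) \left(57 + 8\right) - \left(557 - 27 \sqrt{5}\right) = 6 \left(- \frac{1}{93}\right) 65 - \left(557 - 27 \sqrt{5}\right) = - \frac{130}{31} - \left(557 - 27 \sqrt{5}\right) = - \frac{17397}{31} + 27 \sqrt{5}$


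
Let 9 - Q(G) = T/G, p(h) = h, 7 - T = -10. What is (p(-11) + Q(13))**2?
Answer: 1849/169 ≈ 10.941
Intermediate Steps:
T = 17 (T = 7 - 1*(-10) = 7 + 10 = 17)
Q(G) = 9 - 17/G
(p(-11) + Q(13))**2 = (-11 + (9 - 17/13))**2 = (-11 + 100/13)**2 = (-43/13)**2 = 1849/169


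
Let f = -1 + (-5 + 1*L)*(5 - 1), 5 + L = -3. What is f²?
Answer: 2809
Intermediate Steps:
L = -8 (L = -5 - 3 = -8)
f = -53 (f = -1 + (-5 + 1*(-8))*(5 - 1) = -1 + (-5 - 8)*4 = -1 - 13*4 = -1 - 52 = -53)
f² = (-53)² = 2809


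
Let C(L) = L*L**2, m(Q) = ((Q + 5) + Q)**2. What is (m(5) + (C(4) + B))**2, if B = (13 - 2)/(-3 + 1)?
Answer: 321489/4 ≈ 80372.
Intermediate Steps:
B = -11/2 (B = 11/(-2) = 11*(-1/2) = -11/2 ≈ -5.5000)
m(Q) = (5 + 2*Q)**2 (m(Q) = ((5 + Q) + Q)**2 = (5 + 2*Q)**2)
C(L) = L**3
(m(5) + (C(4) + B))**2 = ((5 + 2*5)**2 + (4**3 - 11/2))**2 = ((5 + 10)**2 + (64 - 11/2))**2 = (15**2 + 117/2)**2 = (225 + 117/2)**2 = (567/2)**2 = 321489/4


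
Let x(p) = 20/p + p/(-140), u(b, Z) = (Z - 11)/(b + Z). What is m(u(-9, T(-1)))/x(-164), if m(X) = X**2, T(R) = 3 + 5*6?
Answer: 173635/216864 ≈ 0.80066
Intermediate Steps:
T(R) = 33 (T(R) = 3 + 30 = 33)
u(b, Z) = (-11 + Z)/(Z + b)
x(p) = 20/p - p/140 (x(p) = 20/p + p*(-1/140) = 20/p - p/140)
m(u(-9, T(-1)))/x(-164) = ((-11 + 33)/(33 - 9))**2/(20/(-164) - 1/140*(-164)) = (22/24)**2/(20*(-1/164) + 41/35) = ((1/24)*22)**2/(-5/41 + 41/35) = (11/12)**2/(1506/1435) = (121/144)*(1435/1506) = 173635/216864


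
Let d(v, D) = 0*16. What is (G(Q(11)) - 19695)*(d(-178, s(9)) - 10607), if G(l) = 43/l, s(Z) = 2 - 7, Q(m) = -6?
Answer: 1253885291/6 ≈ 2.0898e+8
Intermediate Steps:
s(Z) = -5
d(v, D) = 0
(G(Q(11)) - 19695)*(d(-178, s(9)) - 10607) = (43/(-6) - 19695)*(0 - 10607) = (43*(-⅙) - 19695)*(-10607) = (-43/6 - 19695)*(-10607) = -118213/6*(-10607) = 1253885291/6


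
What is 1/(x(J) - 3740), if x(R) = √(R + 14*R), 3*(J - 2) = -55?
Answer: -748/2797569 - 7*I*√5/13987845 ≈ -0.00026737 - 1.119e-6*I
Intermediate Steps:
J = -49/3 (J = 2 + (⅓)*(-55) = 2 - 55/3 = -49/3 ≈ -16.333)
x(R) = √15*√R (x(R) = √(15*R) = √15*√R)
1/(x(J) - 3740) = 1/(√15*√(-49/3) - 3740) = 1/(√15*(7*I*√3/3) - 3740) = 1/(7*I*√5 - 3740) = 1/(-3740 + 7*I*√5)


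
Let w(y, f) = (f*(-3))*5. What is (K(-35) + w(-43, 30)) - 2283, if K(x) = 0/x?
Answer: -2733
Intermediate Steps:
w(y, f) = -15*f (w(y, f) = -3*f*5 = -15*f)
K(x) = 0
(K(-35) + w(-43, 30)) - 2283 = (0 - 15*30) - 2283 = (0 - 450) - 2283 = -450 - 2283 = -2733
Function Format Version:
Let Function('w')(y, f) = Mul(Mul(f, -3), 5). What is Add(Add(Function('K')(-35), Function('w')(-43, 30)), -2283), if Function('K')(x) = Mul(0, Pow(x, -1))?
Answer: -2733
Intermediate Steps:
Function('w')(y, f) = Mul(-15, f) (Function('w')(y, f) = Mul(Mul(-3, f), 5) = Mul(-15, f))
Function('K')(x) = 0
Add(Add(Function('K')(-35), Function('w')(-43, 30)), -2283) = Add(Add(0, Mul(-15, 30)), -2283) = Add(Add(0, -450), -2283) = Add(-450, -2283) = -2733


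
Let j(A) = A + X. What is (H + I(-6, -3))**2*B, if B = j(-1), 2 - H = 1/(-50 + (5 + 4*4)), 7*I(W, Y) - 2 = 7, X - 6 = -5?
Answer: 0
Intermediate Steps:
X = 1 (X = 6 - 5 = 1)
I(W, Y) = 9/7 (I(W, Y) = 2/7 + (1/7)*7 = 2/7 + 1 = 9/7)
H = 59/29 (H = 2 - 1/(-50 + (5 + 4*4)) = 2 - 1/(-50 + (5 + 16)) = 2 - 1/(-50 + 21) = 2 - 1/(-29) = 2 - 1*(-1/29) = 2 + 1/29 = 59/29 ≈ 2.0345)
j(A) = 1 + A (j(A) = A + 1 = 1 + A)
B = 0 (B = 1 - 1 = 0)
(H + I(-6, -3))**2*B = (59/29 + 9/7)**2*0 = (674/203)**2*0 = (454276/41209)*0 = 0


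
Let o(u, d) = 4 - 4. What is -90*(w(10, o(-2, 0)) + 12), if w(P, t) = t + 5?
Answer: -1530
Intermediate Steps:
o(u, d) = 0
w(P, t) = 5 + t
-90*(w(10, o(-2, 0)) + 12) = -90*((5 + 0) + 12) = -90*(5 + 12) = -90*17 = -1530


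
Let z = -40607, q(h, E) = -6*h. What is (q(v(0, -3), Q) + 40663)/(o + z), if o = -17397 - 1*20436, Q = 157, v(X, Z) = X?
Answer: -1099/2120 ≈ -0.51840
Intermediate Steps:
o = -37833 (o = -17397 - 20436 = -37833)
(q(v(0, -3), Q) + 40663)/(o + z) = (-6*0 + 40663)/(-37833 - 40607) = (0 + 40663)/(-78440) = 40663*(-1/78440) = -1099/2120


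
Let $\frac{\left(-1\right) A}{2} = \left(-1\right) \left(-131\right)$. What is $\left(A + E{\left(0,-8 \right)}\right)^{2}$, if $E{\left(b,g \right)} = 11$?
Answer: $63001$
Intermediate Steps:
$A = -262$ ($A = - 2 \left(\left(-1\right) \left(-131\right)\right) = \left(-2\right) 131 = -262$)
$\left(A + E{\left(0,-8 \right)}\right)^{2} = \left(-262 + 11\right)^{2} = \left(-251\right)^{2} = 63001$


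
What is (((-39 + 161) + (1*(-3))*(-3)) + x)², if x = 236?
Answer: 134689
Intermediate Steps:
(((-39 + 161) + (1*(-3))*(-3)) + x)² = (((-39 + 161) + (1*(-3))*(-3)) + 236)² = ((122 - 3*(-3)) + 236)² = ((122 + 9) + 236)² = (131 + 236)² = 367² = 134689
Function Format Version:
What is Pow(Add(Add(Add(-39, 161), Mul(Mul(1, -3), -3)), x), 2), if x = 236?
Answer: 134689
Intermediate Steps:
Pow(Add(Add(Add(-39, 161), Mul(Mul(1, -3), -3)), x), 2) = Pow(Add(Add(Add(-39, 161), Mul(Mul(1, -3), -3)), 236), 2) = Pow(Add(Add(122, Mul(-3, -3)), 236), 2) = Pow(Add(Add(122, 9), 236), 2) = Pow(Add(131, 236), 2) = Pow(367, 2) = 134689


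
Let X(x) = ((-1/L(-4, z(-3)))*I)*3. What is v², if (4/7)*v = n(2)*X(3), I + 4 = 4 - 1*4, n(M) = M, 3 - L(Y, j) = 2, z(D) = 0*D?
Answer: 1764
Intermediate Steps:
z(D) = 0
L(Y, j) = 1 (L(Y, j) = 3 - 1*2 = 3 - 2 = 1)
I = -4 (I = -4 + (4 - 1*4) = -4 + (4 - 4) = -4 + 0 = -4)
X(x) = 12 (X(x) = (-1/1*(-4))*3 = (-1*1*(-4))*3 = -1*(-4)*3 = 4*3 = 12)
v = 42 (v = 7*(2*12)/4 = (7/4)*24 = 42)
v² = 42² = 1764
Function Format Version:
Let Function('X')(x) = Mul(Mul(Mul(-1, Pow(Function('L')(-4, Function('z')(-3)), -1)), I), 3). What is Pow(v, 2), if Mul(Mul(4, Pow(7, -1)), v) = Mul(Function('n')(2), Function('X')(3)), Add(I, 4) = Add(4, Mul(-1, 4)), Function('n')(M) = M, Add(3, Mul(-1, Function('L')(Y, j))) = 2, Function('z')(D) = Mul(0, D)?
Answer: 1764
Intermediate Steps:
Function('z')(D) = 0
Function('L')(Y, j) = 1 (Function('L')(Y, j) = Add(3, Mul(-1, 2)) = Add(3, -2) = 1)
I = -4 (I = Add(-4, Add(4, Mul(-1, 4))) = Add(-4, Add(4, -4)) = Add(-4, 0) = -4)
Function('X')(x) = 12 (Function('X')(x) = Mul(Mul(Mul(-1, Pow(1, -1)), -4), 3) = Mul(Mul(Mul(-1, 1), -4), 3) = Mul(Mul(-1, -4), 3) = Mul(4, 3) = 12)
v = 42 (v = Mul(Rational(7, 4), Mul(2, 12)) = Mul(Rational(7, 4), 24) = 42)
Pow(v, 2) = Pow(42, 2) = 1764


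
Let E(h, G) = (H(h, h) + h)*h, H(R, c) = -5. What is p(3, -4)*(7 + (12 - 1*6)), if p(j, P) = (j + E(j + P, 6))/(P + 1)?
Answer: -39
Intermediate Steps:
E(h, G) = h*(-5 + h) (E(h, G) = (-5 + h)*h = h*(-5 + h))
p(j, P) = (j + (P + j)*(-5 + P + j))/(1 + P) (p(j, P) = (j + (j + P)*(-5 + (j + P)))/(P + 1) = (j + (P + j)*(-5 + (P + j)))/(1 + P) = (j + (P + j)*(-5 + P + j))/(1 + P))
p(3, -4)*(7 + (12 - 1*6)) = ((3 + (-4 + 3)*(-5 - 4 + 3))/(1 - 4))*(7 + (12 - 1*6)) = ((3 - 1*(-6))/(-3))*(7 + (12 - 6)) = (-(3 + 6)/3)*(7 + 6) = -⅓*9*13 = -3*13 = -39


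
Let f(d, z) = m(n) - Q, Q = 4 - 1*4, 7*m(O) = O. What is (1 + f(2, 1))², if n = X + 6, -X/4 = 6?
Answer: 121/49 ≈ 2.4694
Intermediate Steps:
X = -24 (X = -4*6 = -24)
n = -18 (n = -24 + 6 = -18)
m(O) = O/7
Q = 0 (Q = 4 - 4 = 0)
f(d, z) = -18/7 (f(d, z) = (⅐)*(-18) - 1*0 = -18/7 + 0 = -18/7)
(1 + f(2, 1))² = (1 - 18/7)² = (-11/7)² = 121/49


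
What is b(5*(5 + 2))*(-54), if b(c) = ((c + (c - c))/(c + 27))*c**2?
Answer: -1157625/31 ≈ -37343.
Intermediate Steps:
b(c) = c**3/(27 + c) (b(c) = ((c + 0)/(27 + c))*c**2 = (c/(27 + c))*c**2 = c**3/(27 + c))
b(5*(5 + 2))*(-54) = ((5*(5 + 2))**3/(27 + 5*(5 + 2)))*(-54) = ((5*7)**3/(27 + 5*7))*(-54) = (35**3/(27 + 35))*(-54) = (42875/62)*(-54) = -1157625/31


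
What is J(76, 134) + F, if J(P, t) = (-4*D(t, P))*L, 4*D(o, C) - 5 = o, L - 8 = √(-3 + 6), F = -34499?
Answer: -35611 - 139*√3 ≈ -35852.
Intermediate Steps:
L = 8 + √3 (L = 8 + √(-3 + 6) = 8 + √3 ≈ 9.7321)
D(o, C) = 5/4 + o/4
J(P, t) = (-5 - t)*(8 + √3) (J(P, t) = (-4*(5/4 + t/4))*(8 + √3) = (-5 - t)*(8 + √3))
J(76, 134) + F = -(5 + 134)*(8 + √3) - 34499 = -1*139*(8 + √3) - 34499 = (-1112 - 139*√3) - 34499 = -35611 - 139*√3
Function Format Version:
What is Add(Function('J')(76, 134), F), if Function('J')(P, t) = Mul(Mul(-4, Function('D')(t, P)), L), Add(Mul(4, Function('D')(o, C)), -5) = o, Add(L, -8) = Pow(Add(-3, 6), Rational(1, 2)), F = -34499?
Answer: Add(-35611, Mul(-139, Pow(3, Rational(1, 2)))) ≈ -35852.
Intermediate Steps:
L = Add(8, Pow(3, Rational(1, 2))) (L = Add(8, Pow(Add(-3, 6), Rational(1, 2))) = Add(8, Pow(3, Rational(1, 2))) ≈ 9.7321)
Function('D')(o, C) = Add(Rational(5, 4), Mul(Rational(1, 4), o))
Function('J')(P, t) = Mul(Add(-5, Mul(-1, t)), Add(8, Pow(3, Rational(1, 2)))) (Function('J')(P, t) = Mul(Mul(-4, Add(Rational(5, 4), Mul(Rational(1, 4), t))), Add(8, Pow(3, Rational(1, 2)))) = Mul(Add(-5, Mul(-1, t)), Add(8, Pow(3, Rational(1, 2)))))
Add(Function('J')(76, 134), F) = Add(Mul(-1, Add(5, 134), Add(8, Pow(3, Rational(1, 2)))), -34499) = Add(Mul(-1, 139, Add(8, Pow(3, Rational(1, 2)))), -34499) = Add(Add(-1112, Mul(-139, Pow(3, Rational(1, 2)))), -34499) = Add(-35611, Mul(-139, Pow(3, Rational(1, 2))))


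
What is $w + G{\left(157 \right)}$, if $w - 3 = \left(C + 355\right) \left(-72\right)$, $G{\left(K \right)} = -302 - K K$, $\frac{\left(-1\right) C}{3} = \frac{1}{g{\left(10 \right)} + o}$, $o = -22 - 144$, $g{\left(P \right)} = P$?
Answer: $- \frac{656622}{13} \approx -50509.0$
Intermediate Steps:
$o = -166$ ($o = -22 - 144 = -166$)
$C = \frac{1}{52}$ ($C = - \frac{3}{10 - 166} = - \frac{3}{-156} = \left(-3\right) \left(- \frac{1}{156}\right) = \frac{1}{52} \approx 0.019231$)
$G{\left(K \right)} = -302 - K^{2}$
$w = - \frac{332259}{13}$ ($w = 3 + \left(\frac{1}{52} + 355\right) \left(-72\right) = 3 + \frac{18461}{52} \left(-72\right) = 3 - \frac{332298}{13} = - \frac{332259}{13} \approx -25558.0$)
$w + G{\left(157 \right)} = - \frac{332259}{13} - 24951 = - \frac{656622}{13}$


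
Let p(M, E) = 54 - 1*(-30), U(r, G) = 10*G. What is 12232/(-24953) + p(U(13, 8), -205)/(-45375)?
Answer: -185707684/377414125 ≈ -0.49205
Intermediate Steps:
p(M, E) = 84 (p(M, E) = 54 + 30 = 84)
12232/(-24953) + p(U(13, 8), -205)/(-45375) = 12232/(-24953) + 84/(-45375) = 12232*(-1/24953) + 84*(-1/45375) = -12232/24953 - 28/15125 = -185707684/377414125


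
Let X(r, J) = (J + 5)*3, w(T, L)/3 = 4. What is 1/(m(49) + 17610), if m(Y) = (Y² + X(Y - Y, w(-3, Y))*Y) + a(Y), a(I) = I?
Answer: 1/22559 ≈ 4.4328e-5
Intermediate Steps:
w(T, L) = 12 (w(T, L) = 3*4 = 12)
X(r, J) = 15 + 3*J (X(r, J) = (5 + J)*3 = 15 + 3*J)
m(Y) = Y² + 52*Y (m(Y) = (Y² + (15 + 3*12)*Y) + Y = (Y² + (15 + 36)*Y) + Y = (Y² + 51*Y) + Y = Y² + 52*Y)
1/(m(49) + 17610) = 1/(49*(52 + 49) + 17610) = 1/(49*101 + 17610) = 1/(4949 + 17610) = 1/22559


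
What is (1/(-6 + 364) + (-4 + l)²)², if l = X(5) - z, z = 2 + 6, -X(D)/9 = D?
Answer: 1352901638449/128164 ≈ 1.0556e+7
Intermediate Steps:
X(D) = -9*D
z = 8
l = -53 (l = -9*5 - 1*8 = -45 - 8 = -53)
(1/(-6 + 364) + (-4 + l)²)² = (1/(-6 + 364) + (-4 - 53)²)² = (1/358 + (-57)²)² = (1/358 + 3249)² = (1163143/358)² = 1352901638449/128164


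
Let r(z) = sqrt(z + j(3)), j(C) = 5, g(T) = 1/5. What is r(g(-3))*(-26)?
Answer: -26*sqrt(130)/5 ≈ -59.289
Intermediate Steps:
g(T) = 1/5
r(z) = sqrt(5 + z) (r(z) = sqrt(z + 5) = sqrt(5 + z))
r(g(-3))*(-26) = sqrt(5 + 1/5)*(-26) = sqrt(26/5)*(-26) = (sqrt(130)/5)*(-26) = -26*sqrt(130)/5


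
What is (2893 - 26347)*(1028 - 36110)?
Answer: 822813228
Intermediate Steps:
(2893 - 26347)*(1028 - 36110) = -23454*(-35082) = 822813228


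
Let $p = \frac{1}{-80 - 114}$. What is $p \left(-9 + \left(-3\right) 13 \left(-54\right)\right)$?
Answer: $- \frac{2097}{194} \approx -10.809$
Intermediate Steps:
$p = - \frac{1}{194}$ ($p = \frac{1}{-194} = - \frac{1}{194} \approx -0.0051546$)
$p \left(-9 + \left(-3\right) 13 \left(-54\right)\right) = - \frac{-9 + \left(-3\right) 13 \left(-54\right)}{194} = - \frac{-9 - -2106}{194} = - \frac{-9 + 2106}{194} = \left(- \frac{1}{194}\right) 2097 = - \frac{2097}{194}$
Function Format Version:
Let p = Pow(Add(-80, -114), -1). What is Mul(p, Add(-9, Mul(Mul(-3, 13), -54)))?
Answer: Rational(-2097, 194) ≈ -10.809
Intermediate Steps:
p = Rational(-1, 194) (p = Pow(-194, -1) = Rational(-1, 194) ≈ -0.0051546)
Mul(p, Add(-9, Mul(Mul(-3, 13), -54))) = Mul(Rational(-1, 194), Add(-9, Mul(Mul(-3, 13), -54))) = Mul(Rational(-1, 194), Add(-9, Mul(-39, -54))) = Mul(Rational(-1, 194), Add(-9, 2106)) = Mul(Rational(-1, 194), 2097) = Rational(-2097, 194)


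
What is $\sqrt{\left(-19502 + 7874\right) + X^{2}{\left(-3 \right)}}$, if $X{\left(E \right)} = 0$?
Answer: $6 i \sqrt{323} \approx 107.83 i$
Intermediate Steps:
$\sqrt{\left(-19502 + 7874\right) + X^{2}{\left(-3 \right)}} = \sqrt{\left(-19502 + 7874\right) + 0^{2}} = \sqrt{-11628 + 0} = \sqrt{-11628} = 6 i \sqrt{323}$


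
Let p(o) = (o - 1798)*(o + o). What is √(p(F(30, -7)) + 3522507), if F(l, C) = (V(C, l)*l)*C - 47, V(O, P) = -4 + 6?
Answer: √5638017 ≈ 2374.4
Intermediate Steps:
V(O, P) = 2
F(l, C) = -47 + 2*C*l (F(l, C) = (2*l)*C - 47 = 2*C*l - 47 = -47 + 2*C*l)
p(o) = 2*o*(-1798 + o) (p(o) = (-1798 + o)*(2*o) = 2*o*(-1798 + o))
√(p(F(30, -7)) + 3522507) = √(2*(-47 + 2*(-7)*30)*(-1798 + (-47 + 2*(-7)*30)) + 3522507) = √(2*(-47 - 420)*(-1798 + (-47 - 420)) + 3522507) = √(2*(-467)*(-1798 - 467) + 3522507) = √(2*(-467)*(-2265) + 3522507) = √(2115510 + 3522507) = √5638017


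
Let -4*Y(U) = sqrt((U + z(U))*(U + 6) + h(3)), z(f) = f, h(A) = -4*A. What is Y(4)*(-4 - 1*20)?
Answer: 12*sqrt(17) ≈ 49.477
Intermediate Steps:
Y(U) = -sqrt(-12 + 2*U*(6 + U))/4 (Y(U) = -sqrt((U + U)*(U + 6) - 4*3)/4 = -sqrt((2*U)*(6 + U) - 12)/4 = -sqrt(2*U*(6 + U) - 12)/4 = -sqrt(-12 + 2*U*(6 + U))/4)
Y(4)*(-4 - 1*20) = (-sqrt(-12 + 2*4**2 + 12*4)/4)*(-4 - 1*20) = (-sqrt(-12 + 2*16 + 48)/4)*(-4 - 20) = -sqrt(-12 + 32 + 48)/4*(-24) = -sqrt(17)/2*(-24) = 12*sqrt(17)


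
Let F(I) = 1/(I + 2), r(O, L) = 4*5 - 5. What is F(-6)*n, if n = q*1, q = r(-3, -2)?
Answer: -15/4 ≈ -3.7500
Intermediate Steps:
r(O, L) = 15 (r(O, L) = 20 - 5 = 15)
q = 15
n = 15 (n = 15*1 = 15)
F(I) = 1/(2 + I)
F(-6)*n = 15/(2 - 6) = 15/(-4) = -¼*15 = -15/4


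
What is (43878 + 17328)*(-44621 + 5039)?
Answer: -2422655892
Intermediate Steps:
(43878 + 17328)*(-44621 + 5039) = 61206*(-39582) = -2422655892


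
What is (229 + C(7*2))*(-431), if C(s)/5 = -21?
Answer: -53444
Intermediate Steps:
C(s) = -105 (C(s) = 5*(-21) = -105)
(229 + C(7*2))*(-431) = (229 - 105)*(-431) = 124*(-431) = -53444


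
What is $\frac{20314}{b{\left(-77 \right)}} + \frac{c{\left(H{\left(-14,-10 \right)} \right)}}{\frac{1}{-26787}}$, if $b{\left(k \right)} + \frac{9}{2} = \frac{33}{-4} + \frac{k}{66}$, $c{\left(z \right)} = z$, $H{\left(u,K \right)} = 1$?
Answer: $- \frac{4717197}{167} \approx -28247.0$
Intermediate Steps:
$b{\left(k \right)} = - \frac{51}{4} + \frac{k}{66}$ ($b{\left(k \right)} = - \frac{9}{2} + \left(\frac{33}{-4} + \frac{k}{66}\right) = - \frac{9}{2} + \left(33 \left(- \frac{1}{4}\right) + k \frac{1}{66}\right) = - \frac{9}{2} + \left(- \frac{33}{4} + \frac{k}{66}\right) = - \frac{51}{4} + \frac{k}{66}$)
$\frac{20314}{b{\left(-77 \right)}} + \frac{c{\left(H{\left(-14,-10 \right)} \right)}}{\frac{1}{-26787}} = \frac{20314}{- \frac{51}{4} + \frac{1}{66} \left(-77\right)} + 1 \frac{1}{\frac{1}{-26787}} = \frac{20314}{- \frac{51}{4} - \frac{7}{6}} + 1 \frac{1}{- \frac{1}{26787}} = \frac{20314}{- \frac{167}{12}} + 1 \left(-26787\right) = 20314 \left(- \frac{12}{167}\right) - 26787 = - \frac{243768}{167} - 26787 = - \frac{4717197}{167}$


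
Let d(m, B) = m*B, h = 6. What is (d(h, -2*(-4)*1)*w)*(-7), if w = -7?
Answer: 2352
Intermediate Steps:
d(m, B) = B*m
(d(h, -2*(-4)*1)*w)*(-7) = (((-2*(-4)*1)*6)*(-7))*(-7) = (((8*1)*6)*(-7))*(-7) = ((8*6)*(-7))*(-7) = (48*(-7))*(-7) = -336*(-7) = 2352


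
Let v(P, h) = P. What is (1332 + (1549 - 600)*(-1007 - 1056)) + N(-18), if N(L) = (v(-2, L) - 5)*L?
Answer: -1956329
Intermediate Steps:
N(L) = -7*L (N(L) = (-2 - 5)*L = -7*L)
(1332 + (1549 - 600)*(-1007 - 1056)) + N(-18) = (1332 + (1549 - 600)*(-1007 - 1056)) - 7*(-18) = (1332 + 949*(-2063)) + 126 = (1332 - 1957787) + 126 = -1956455 + 126 = -1956329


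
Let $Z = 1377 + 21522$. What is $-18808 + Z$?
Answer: $4091$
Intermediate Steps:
$Z = 22899$
$-18808 + Z = -18808 + 22899 = 4091$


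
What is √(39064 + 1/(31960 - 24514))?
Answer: √2165822078070/7446 ≈ 197.65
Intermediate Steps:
√(39064 + 1/(31960 - 24514)) = √(39064 + 1/7446) = √(290870545/7446) = √2165822078070/7446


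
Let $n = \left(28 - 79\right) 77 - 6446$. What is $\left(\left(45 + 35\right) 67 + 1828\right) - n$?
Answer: $17561$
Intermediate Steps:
$n = -10373$ ($n = \left(-51\right) 77 - 6446 = -3927 - 6446 = -10373$)
$\left(\left(45 + 35\right) 67 + 1828\right) - n = \left(\left(45 + 35\right) 67 + 1828\right) - -10373 = \left(80 \cdot 67 + 1828\right) + 10373 = \left(5360 + 1828\right) + 10373 = 7188 + 10373 = 17561$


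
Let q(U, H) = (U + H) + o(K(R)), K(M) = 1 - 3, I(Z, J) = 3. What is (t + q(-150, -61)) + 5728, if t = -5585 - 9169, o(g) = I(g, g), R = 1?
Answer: -9234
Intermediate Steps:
K(M) = -2
o(g) = 3
t = -14754
q(U, H) = 3 + H + U (q(U, H) = (U + H) + 3 = (H + U) + 3 = 3 + H + U)
(t + q(-150, -61)) + 5728 = (-14754 + (3 - 61 - 150)) + 5728 = (-14754 - 208) + 5728 = -14962 + 5728 = -9234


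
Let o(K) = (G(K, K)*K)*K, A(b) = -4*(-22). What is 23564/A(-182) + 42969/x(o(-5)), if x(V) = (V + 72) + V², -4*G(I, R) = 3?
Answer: 17760365/47498 ≈ 373.92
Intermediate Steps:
A(b) = 88
G(I, R) = -¾ (G(I, R) = -¼*3 = -¾)
o(K) = -3*K²/4 (o(K) = (-3*K/4)*K = -3*K²/4)
x(V) = 72 + V + V² (x(V) = (72 + V) + V² = 72 + V + V²)
23564/A(-182) + 42969/x(o(-5)) = 23564/88 + 42969/(72 - ¾*(-5)² + (-¾*(-5)²)²) = 23564*(1/88) + 42969/(72 - ¾*25 + (-¾*25)²) = 5891/22 + 42969/(72 - 75/4 + (-75/4)²) = 5891/22 + 42969/(72 - 75/4 + 5625/16) = 5891/22 + 42969/(6477/16) = 5891/22 + 42969*(16/6477) = 5891/22 + 229168/2159 = 17760365/47498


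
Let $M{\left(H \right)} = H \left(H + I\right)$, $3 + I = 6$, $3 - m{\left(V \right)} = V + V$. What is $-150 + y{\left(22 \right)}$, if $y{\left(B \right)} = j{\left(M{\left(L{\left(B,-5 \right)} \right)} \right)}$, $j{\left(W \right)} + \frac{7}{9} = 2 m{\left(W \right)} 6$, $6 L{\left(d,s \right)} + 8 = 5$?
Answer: $- \frac{763}{9} \approx -84.778$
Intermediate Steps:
$m{\left(V \right)} = 3 - 2 V$ ($m{\left(V \right)} = 3 - \left(V + V\right) = 3 - 2 V$)
$I = 3$ ($I = -3 + 6 = 3$)
$L{\left(d,s \right)} = - \frac{1}{2}$ ($L{\left(d,s \right)} = - \frac{4}{3} + \frac{1}{6} \cdot 5 = - \frac{4}{3} + \frac{5}{6} = - \frac{1}{2}$)
$M{\left(H \right)} = H \left(3 + H\right)$ ($M{\left(H \right)} = H \left(H + 3\right) = H \left(3 + H\right)$)
$j{\left(W \right)} = \frac{317}{9} - 24 W$ ($j{\left(W \right)} = - \frac{7}{9} + 2 \left(3 - 2 W\right) 6 = - \frac{7}{9} + \left(6 - 4 W\right) 6 = - \frac{7}{9} - \left(-36 + 24 W\right) = \frac{317}{9} - 24 W$)
$y{\left(B \right)} = \frac{587}{9}$ ($y{\left(B \right)} = \frac{317}{9} - 24 \left(- \frac{3 - \frac{1}{2}}{2}\right) = \frac{317}{9} - 24 \left(\left(- \frac{1}{2}\right) \frac{5}{2}\right) = \frac{317}{9} - -30 = \frac{317}{9} + 30 = \frac{587}{9}$)
$-150 + y{\left(22 \right)} = -150 + \frac{587}{9} = - \frac{763}{9}$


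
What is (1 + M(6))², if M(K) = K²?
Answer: 1369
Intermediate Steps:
(1 + M(6))² = (1 + 6²)² = (1 + 36)² = 37² = 1369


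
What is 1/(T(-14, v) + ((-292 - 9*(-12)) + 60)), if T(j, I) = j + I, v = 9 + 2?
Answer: -1/127 ≈ -0.0078740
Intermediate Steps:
v = 11
T(j, I) = I + j
1/(T(-14, v) + ((-292 - 9*(-12)) + 60)) = 1/((11 - 14) + ((-292 - 9*(-12)) + 60)) = 1/(-3 + ((-292 + 108) + 60)) = 1/(-3 + (-184 + 60)) = 1/(-3 - 124) = 1/(-127) = -1/127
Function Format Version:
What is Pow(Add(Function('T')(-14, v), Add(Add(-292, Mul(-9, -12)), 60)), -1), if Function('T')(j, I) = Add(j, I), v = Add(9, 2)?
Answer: Rational(-1, 127) ≈ -0.0078740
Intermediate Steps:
v = 11
Function('T')(j, I) = Add(I, j)
Pow(Add(Function('T')(-14, v), Add(Add(-292, Mul(-9, -12)), 60)), -1) = Pow(Add(Add(11, -14), Add(Add(-292, Mul(-9, -12)), 60)), -1) = Pow(Add(-3, Add(Add(-292, 108), 60)), -1) = Pow(Add(-3, Add(-184, 60)), -1) = Pow(Add(-3, -124), -1) = Pow(-127, -1) = Rational(-1, 127)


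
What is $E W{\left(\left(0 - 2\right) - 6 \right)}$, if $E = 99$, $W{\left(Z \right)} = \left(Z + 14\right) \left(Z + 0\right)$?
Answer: $-4752$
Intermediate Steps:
$W{\left(Z \right)} = Z \left(14 + Z\right)$ ($W{\left(Z \right)} = \left(14 + Z\right) Z = Z \left(14 + Z\right)$)
$E W{\left(\left(0 - 2\right) - 6 \right)} = 99 \left(\left(0 - 2\right) - 6\right) \left(14 + \left(\left(0 - 2\right) - 6\right)\right) = 99 \left(-2 - 6\right) \left(14 - 8\right) = 99 \left(- 8 \left(14 - 8\right)\right) = 99 \left(\left(-8\right) 6\right) = 99 \left(-48\right) = -4752$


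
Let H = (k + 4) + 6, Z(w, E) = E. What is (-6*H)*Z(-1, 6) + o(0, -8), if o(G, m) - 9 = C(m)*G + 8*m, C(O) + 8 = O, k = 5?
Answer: -595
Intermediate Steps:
C(O) = -8 + O
H = 15 (H = (5 + 4) + 6 = 9 + 6 = 15)
o(G, m) = 9 + 8*m + G*(-8 + m) (o(G, m) = 9 + ((-8 + m)*G + 8*m) = 9 + (G*(-8 + m) + 8*m) = 9 + (8*m + G*(-8 + m)) = 9 + 8*m + G*(-8 + m))
(-6*H)*Z(-1, 6) + o(0, -8) = -6*15*6 + (9 + 8*(-8) + 0*(-8 - 8)) = -90*6 + (9 - 64 + 0*(-16)) = -540 + (9 - 64 + 0) = -540 - 55 = -595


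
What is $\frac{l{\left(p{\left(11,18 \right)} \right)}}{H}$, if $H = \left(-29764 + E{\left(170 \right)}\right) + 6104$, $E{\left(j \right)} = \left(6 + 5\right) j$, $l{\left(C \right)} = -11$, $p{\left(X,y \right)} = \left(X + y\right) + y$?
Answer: $\frac{11}{21790} \approx 0.00050482$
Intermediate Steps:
$p{\left(X,y \right)} = X + 2 y$
$E{\left(j \right)} = 11 j$
$H = -21790$ ($H = \left(-29764 + 11 \cdot 170\right) + 6104 = \left(-29764 + 1870\right) + 6104 = -27894 + 6104 = -21790$)
$\frac{l{\left(p{\left(11,18 \right)} \right)}}{H} = - \frac{11}{-21790} = \left(-11\right) \left(- \frac{1}{21790}\right) = \frac{11}{21790}$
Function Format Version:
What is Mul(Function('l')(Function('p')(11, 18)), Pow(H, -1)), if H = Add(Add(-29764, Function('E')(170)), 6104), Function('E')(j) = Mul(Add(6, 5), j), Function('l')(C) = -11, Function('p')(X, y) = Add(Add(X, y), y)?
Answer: Rational(11, 21790) ≈ 0.00050482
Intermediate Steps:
Function('p')(X, y) = Add(X, Mul(2, y))
Function('E')(j) = Mul(11, j)
H = -21790 (H = Add(Add(-29764, Mul(11, 170)), 6104) = Add(Add(-29764, 1870), 6104) = Add(-27894, 6104) = -21790)
Mul(Function('l')(Function('p')(11, 18)), Pow(H, -1)) = Mul(-11, Pow(-21790, -1)) = Mul(-11, Rational(-1, 21790)) = Rational(11, 21790)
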